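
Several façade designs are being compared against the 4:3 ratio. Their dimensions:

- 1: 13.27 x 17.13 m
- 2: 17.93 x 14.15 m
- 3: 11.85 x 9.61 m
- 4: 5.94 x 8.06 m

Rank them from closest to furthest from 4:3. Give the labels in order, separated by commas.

1: 17.13/13.27 ≈ 1.291 → |1.291 − 1.333| = 0.042
2: 17.93/14.15 ≈ 1.267 → |1.267 − 1.333| = 0.066
3: 11.85/9.61 ≈ 1.233 → |1.233 − 1.333| = 0.100
4: 8.06/5.94 ≈ 1.357 → |1.357 − 1.333| = 0.024

4, 1, 2, 3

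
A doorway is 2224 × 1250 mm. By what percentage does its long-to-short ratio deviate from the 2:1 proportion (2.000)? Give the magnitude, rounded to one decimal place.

11.0%

Ratio = 2224 / 1250 ≈ 1.7792.
Ideal 2:1 = 2.0000. |1.7792 − 2.0000| / 2.0000 ≈ 11.04% → 11.0%.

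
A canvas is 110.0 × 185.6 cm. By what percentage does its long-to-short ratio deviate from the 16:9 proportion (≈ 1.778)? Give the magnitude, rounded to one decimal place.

Ratio = 185.6 / 110.0 ≈ 1.6873.
Ideal 16:9 ≈ 1.7778. |1.6873 − 1.7778| / 1.7778 ≈ 5.09% → 5.1%.

5.1%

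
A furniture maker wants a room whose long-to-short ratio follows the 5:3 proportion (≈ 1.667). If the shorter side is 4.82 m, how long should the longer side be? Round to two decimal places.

8.03 m

5:3 ≈ 1.66667.
Longer side = 4.82 × 1.66667 ≈ 8.0333 → 8.03 m.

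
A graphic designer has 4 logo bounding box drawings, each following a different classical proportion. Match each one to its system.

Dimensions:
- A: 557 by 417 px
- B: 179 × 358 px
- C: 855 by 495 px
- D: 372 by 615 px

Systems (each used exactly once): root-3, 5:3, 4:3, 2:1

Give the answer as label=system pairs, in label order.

Ratios: A ≈ 1.336; B ≈ 2.000; C ≈ 1.727; D ≈ 1.653.
Targets: root-3 ≈ 1.732; 5:3 ≈ 1.667; 4:3 ≈ 1.333; 2:1 ≈ 2.000.

A=4:3, B=2:1, C=root-3, D=5:3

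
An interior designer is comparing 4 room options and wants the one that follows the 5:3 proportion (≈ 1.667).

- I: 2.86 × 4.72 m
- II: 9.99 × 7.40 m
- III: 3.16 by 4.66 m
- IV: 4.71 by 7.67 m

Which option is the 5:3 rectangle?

Target 5:3 ≈ 1.667.
I: 1.650 (Δ0.017)  II: 1.350 (Δ0.317)  III: 1.475 (Δ0.192)  IV: 1.628 (Δ0.039)

I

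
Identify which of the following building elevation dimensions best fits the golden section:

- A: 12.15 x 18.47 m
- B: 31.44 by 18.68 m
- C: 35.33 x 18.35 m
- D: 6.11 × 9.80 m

D

Ratios (long/short): A ≈ 1.520; B ≈ 1.683; C ≈ 1.925; D ≈ 1.604.
golden ratio ≈ 1.618; option D is nearest (Δ 0.014).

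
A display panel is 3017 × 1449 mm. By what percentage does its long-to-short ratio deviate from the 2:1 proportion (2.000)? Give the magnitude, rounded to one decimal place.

Ratio = 3017 / 1449 ≈ 2.0821.
Ideal 2:1 = 2.0000. |2.0821 − 2.0000| / 2.0000 ≈ 4.11% → 4.1%.

4.1%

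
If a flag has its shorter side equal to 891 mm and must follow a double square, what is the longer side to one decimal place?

1782.0 mm

2:1 = 2.00000.
Longer side = 891 × 2.00000 ≈ 1782.000 → 1782.0 mm.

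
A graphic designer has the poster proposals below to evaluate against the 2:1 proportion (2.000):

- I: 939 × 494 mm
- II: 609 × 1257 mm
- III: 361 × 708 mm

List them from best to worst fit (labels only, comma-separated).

III, II, I

Ratios: I = 939 / 494 ≈ 1.901; II = 1257 / 609 ≈ 2.064; III = 708 / 361 ≈ 1.961.
|Δ from 2.000|: I 0.099; II 0.064; III 0.039.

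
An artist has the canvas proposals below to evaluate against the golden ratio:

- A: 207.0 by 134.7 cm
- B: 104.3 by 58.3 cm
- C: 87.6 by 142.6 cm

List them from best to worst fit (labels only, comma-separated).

A: 207.0/134.7 ≈ 1.537 → |1.537 − 1.618| = 0.081
B: 104.3/58.3 ≈ 1.789 → |1.789 − 1.618| = 0.171
C: 142.6/87.6 ≈ 1.628 → |1.628 − 1.618| = 0.010

C, A, B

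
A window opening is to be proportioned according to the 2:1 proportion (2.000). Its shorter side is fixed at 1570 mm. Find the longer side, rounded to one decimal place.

2:1 = 2.00000.
Longer side = 1570 × 2.00000 ≈ 3140.000 → 3140.0 mm.

3140.0 mm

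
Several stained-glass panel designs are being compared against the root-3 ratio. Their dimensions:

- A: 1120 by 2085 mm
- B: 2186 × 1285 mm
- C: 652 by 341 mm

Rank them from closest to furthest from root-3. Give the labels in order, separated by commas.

Ratios: A = 2085 / 1120 ≈ 1.862; B = 2186 / 1285 ≈ 1.701; C = 652 / 341 ≈ 1.912.
|Δ from 1.732|: A 0.130; B 0.031; C 0.180.

B, A, C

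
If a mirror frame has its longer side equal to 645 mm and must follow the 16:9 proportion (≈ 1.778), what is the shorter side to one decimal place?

16:9 ≈ 1.77778.
Shorter side = 645 ÷ 1.77778 ≈ 362.812 → 362.8 mm.

362.8 mm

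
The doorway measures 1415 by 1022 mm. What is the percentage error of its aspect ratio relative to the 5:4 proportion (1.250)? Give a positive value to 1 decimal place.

Ratio = 1415 / 1022 ≈ 1.3845.
Ideal 5:4 = 1.2500. |1.3845 − 1.2500| / 1.2500 ≈ 10.76% → 10.8%.

10.8%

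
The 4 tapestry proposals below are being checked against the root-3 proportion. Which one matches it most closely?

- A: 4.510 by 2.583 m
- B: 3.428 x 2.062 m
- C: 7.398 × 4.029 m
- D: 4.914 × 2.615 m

A

Target root-3 ≈ 1.732.
A: 1.746 (Δ0.014)  B: 1.662 (Δ0.070)  C: 1.836 (Δ0.104)  D: 1.879 (Δ0.147)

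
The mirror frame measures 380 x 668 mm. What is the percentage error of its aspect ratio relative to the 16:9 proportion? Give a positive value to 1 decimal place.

1.1%

Ratio = 668 / 380 ≈ 1.7579.
Ideal 16:9 ≈ 1.7778. |1.7579 − 1.7778| / 1.7778 ≈ 1.12% → 1.1%.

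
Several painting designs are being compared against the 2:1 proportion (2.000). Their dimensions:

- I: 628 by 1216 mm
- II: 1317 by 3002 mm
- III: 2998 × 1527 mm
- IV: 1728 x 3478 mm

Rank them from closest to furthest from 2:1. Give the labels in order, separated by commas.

Ratios: I = 1216 / 628 ≈ 1.936; II = 3002 / 1317 ≈ 2.279; III = 2998 / 1527 ≈ 1.963; IV = 3478 / 1728 ≈ 2.013.
|Δ from 2.000|: I 0.064; II 0.279; III 0.037; IV 0.013.

IV, III, I, II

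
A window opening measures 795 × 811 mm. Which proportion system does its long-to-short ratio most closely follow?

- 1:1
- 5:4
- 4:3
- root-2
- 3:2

1:1

811/795 ≈ 1.020. Nearest candidates are 1:1 (1.000, off by 0.020) and 5:4 (1.250, off by 0.230).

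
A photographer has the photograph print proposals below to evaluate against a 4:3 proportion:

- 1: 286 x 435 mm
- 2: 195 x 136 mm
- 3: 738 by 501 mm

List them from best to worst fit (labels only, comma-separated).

2, 3, 1

1: 435/286 ≈ 1.521 → |1.521 − 1.333| = 0.188
2: 195/136 ≈ 1.434 → |1.434 − 1.333| = 0.101
3: 738/501 ≈ 1.473 → |1.473 − 1.333| = 0.140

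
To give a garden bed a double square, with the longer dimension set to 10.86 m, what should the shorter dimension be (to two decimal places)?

2:1 = 2.00000.
Shorter side = 10.86 ÷ 2.00000 ≈ 5.4300 → 5.43 m.

5.43 m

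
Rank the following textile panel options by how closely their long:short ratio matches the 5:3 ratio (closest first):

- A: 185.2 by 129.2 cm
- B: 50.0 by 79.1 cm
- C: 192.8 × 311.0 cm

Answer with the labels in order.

Ratios: A = 185.2 / 129.2 ≈ 1.433; B = 79.1 / 50.0 ≈ 1.582; C = 311.0 / 192.8 ≈ 1.613.
|Δ from 1.667|: A 0.234; B 0.085; C 0.054.

C, B, A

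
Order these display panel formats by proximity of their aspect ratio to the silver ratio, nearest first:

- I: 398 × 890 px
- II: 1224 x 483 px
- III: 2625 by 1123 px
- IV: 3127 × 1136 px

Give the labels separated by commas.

I: 890/398 ≈ 2.236 → |2.236 − 2.414| = 0.178
II: 1224/483 ≈ 2.534 → |2.534 − 2.414| = 0.120
III: 2625/1123 ≈ 2.337 → |2.337 − 2.414| = 0.077
IV: 3127/1136 ≈ 2.753 → |2.753 − 2.414| = 0.339

III, II, I, IV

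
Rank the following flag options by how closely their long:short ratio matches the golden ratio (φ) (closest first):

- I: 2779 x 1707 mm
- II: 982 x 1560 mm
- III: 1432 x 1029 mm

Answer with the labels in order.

I, II, III

I: 2779/1707 ≈ 1.628 → |1.628 − 1.618| = 0.010
II: 1560/982 ≈ 1.589 → |1.589 − 1.618| = 0.029
III: 1432/1029 ≈ 1.392 → |1.392 − 1.618| = 0.226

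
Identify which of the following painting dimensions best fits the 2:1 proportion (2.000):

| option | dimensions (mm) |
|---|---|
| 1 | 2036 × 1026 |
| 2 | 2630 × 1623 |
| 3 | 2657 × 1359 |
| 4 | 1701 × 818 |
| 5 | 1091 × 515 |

1

Ratios (long/short): 1 ≈ 1.984; 2 ≈ 1.620; 3 ≈ 1.955; 4 ≈ 2.079; 5 ≈ 2.118.
2:1 ≈ 2.000; option 1 is nearest (Δ 0.016).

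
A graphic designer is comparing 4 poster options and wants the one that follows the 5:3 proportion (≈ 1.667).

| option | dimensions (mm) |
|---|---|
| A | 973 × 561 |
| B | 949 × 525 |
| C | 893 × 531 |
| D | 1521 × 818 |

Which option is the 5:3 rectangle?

C

Ratios (long/short): A ≈ 1.734; B ≈ 1.808; C ≈ 1.682; D ≈ 1.859.
5:3 ≈ 1.667; option C is nearest (Δ 0.015).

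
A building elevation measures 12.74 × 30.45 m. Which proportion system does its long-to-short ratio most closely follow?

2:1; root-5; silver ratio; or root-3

30.45/12.74 ≈ 2.390. Nearest candidates are silver ratio (2.414, off by 0.024) and root-5 (2.236, off by 0.154).

silver ratio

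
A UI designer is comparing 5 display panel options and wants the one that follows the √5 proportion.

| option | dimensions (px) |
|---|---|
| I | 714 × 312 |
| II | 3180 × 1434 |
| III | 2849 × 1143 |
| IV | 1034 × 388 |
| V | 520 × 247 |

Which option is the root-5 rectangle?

Target root-5 ≈ 2.236.
I: 2.288 (Δ0.052)  II: 2.218 (Δ0.018)  III: 2.493 (Δ0.257)  IV: 2.665 (Δ0.429)  V: 2.105 (Δ0.131)

II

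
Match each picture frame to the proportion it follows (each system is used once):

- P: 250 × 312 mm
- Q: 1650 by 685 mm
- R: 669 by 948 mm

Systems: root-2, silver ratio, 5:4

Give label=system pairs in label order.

Ratios: P ≈ 1.248; Q ≈ 2.409; R ≈ 1.417.
Targets: root-2 ≈ 1.414; silver ratio ≈ 2.414; 5:4 ≈ 1.250.

P=5:4, Q=silver ratio, R=root-2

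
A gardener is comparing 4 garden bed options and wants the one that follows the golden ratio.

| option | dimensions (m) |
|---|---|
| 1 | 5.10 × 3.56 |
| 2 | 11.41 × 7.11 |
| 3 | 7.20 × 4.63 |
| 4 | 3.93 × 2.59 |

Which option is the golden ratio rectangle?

Ratios (long/short): 1 ≈ 1.433; 2 ≈ 1.605; 3 ≈ 1.555; 4 ≈ 1.517.
golden ratio ≈ 1.618; option 2 is nearest (Δ 0.013).

2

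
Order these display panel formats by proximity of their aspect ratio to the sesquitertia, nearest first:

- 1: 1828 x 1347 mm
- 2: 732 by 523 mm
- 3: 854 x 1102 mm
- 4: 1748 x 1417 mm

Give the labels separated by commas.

1: 1828/1347 ≈ 1.357 → |1.357 − 1.333| = 0.024
2: 732/523 ≈ 1.400 → |1.400 − 1.333| = 0.067
3: 1102/854 ≈ 1.290 → |1.290 − 1.333| = 0.043
4: 1748/1417 ≈ 1.234 → |1.234 − 1.333| = 0.099

1, 3, 2, 4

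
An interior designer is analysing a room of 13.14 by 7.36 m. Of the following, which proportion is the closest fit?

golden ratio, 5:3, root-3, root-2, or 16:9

16:9

13.14/7.36 ≈ 1.785. Nearest candidates are 16:9 (1.778, off by 0.007) and root-3 (1.732, off by 0.053).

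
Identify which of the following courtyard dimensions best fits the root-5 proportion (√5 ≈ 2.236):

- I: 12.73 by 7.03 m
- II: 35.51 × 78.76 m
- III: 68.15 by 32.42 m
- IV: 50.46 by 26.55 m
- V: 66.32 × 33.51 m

II

Ratios (long/short): I ≈ 1.811; II ≈ 2.218; III ≈ 2.102; IV ≈ 1.901; V ≈ 1.979.
root-5 ≈ 2.236; option II is nearest (Δ 0.018).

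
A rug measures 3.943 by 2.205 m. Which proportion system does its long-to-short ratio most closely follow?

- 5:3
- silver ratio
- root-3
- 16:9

16:9

3.943/2.205 ≈ 1.788. Nearest candidates are 16:9 (1.778, off by 0.010) and root-3 (1.732, off by 0.056).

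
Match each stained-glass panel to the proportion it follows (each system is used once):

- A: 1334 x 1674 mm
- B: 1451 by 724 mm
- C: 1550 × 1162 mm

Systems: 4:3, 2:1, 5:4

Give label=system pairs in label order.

A=5:4, B=2:1, C=4:3

A = 1674/1334 ≈ 1.255 → 5:4 (1.250)
B = 1451/724 ≈ 2.004 → 2:1 (2.000)
C = 1550/1162 ≈ 1.334 → 4:3 (1.333)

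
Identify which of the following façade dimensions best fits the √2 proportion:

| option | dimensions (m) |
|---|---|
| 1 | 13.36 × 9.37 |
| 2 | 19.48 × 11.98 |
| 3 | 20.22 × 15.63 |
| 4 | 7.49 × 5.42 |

1

Target root-2 ≈ 1.414.
1: 1.426 (Δ0.012)  2: 1.626 (Δ0.212)  3: 1.294 (Δ0.120)  4: 1.382 (Δ0.032)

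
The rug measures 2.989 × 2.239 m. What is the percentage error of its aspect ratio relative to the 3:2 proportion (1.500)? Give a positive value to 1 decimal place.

11.0%

Ratio = 2.989 / 2.239 ≈ 1.3350.
Ideal 3:2 = 1.5000. |1.3350 − 1.5000| / 1.5000 ≈ 11.00% → 11.0%.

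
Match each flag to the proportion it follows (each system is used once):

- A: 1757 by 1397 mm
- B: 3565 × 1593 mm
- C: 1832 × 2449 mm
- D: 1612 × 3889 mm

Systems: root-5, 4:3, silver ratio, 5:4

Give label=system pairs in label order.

Ratios: A ≈ 1.258; B ≈ 2.238; C ≈ 1.337; D ≈ 2.413.
Targets: root-5 ≈ 2.236; 4:3 ≈ 1.333; silver ratio ≈ 2.414; 5:4 ≈ 1.250.

A=5:4, B=root-5, C=4:3, D=silver ratio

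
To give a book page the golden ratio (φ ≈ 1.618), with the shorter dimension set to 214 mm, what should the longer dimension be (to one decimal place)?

346.3 mm

golden ratio ≈ 1.61803.
Longer side = 214 × 1.61803 ≈ 346.258 → 346.3 mm.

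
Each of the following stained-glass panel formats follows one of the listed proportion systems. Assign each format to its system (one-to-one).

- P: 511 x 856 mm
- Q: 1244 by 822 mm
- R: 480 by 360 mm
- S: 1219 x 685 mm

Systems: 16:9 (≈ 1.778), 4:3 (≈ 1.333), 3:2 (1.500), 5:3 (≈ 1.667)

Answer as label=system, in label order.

Ratios: P ≈ 1.675; Q ≈ 1.513; R ≈ 1.333; S ≈ 1.780.
Targets: 16:9 ≈ 1.778; 4:3 ≈ 1.333; 3:2 ≈ 1.500; 5:3 ≈ 1.667.

P=5:3, Q=3:2, R=4:3, S=16:9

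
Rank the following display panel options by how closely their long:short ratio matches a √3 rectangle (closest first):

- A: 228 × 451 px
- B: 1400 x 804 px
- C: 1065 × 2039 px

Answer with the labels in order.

Ratios: A = 451 / 228 ≈ 1.978; B = 1400 / 804 ≈ 1.741; C = 2039 / 1065 ≈ 1.915.
|Δ from 1.732|: A 0.246; B 0.009; C 0.183.

B, C, A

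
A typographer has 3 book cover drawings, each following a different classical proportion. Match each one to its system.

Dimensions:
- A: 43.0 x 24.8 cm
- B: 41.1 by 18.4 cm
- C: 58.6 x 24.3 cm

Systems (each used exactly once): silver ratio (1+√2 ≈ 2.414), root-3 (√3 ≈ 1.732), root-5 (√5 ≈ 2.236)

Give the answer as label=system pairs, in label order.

Ratios: A ≈ 1.734; B ≈ 2.234; C ≈ 2.412.
Targets: silver ratio ≈ 2.414; root-3 ≈ 1.732; root-5 ≈ 2.236.

A=root-3, B=root-5, C=silver ratio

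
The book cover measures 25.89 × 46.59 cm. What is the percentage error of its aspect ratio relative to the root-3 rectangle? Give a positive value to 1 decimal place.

3.9%

Ratio = 46.59 / 25.89 ≈ 1.7995.
Ideal root-3 ≈ 1.7321. |1.7995 − 1.7321| / 1.7321 ≈ 3.89% → 3.9%.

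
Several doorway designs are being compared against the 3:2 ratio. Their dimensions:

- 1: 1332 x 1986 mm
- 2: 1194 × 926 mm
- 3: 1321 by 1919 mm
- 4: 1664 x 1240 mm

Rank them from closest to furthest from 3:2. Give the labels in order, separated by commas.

Ratios: 1 = 1986 / 1332 ≈ 1.491; 2 = 1194 / 926 ≈ 1.289; 3 = 1919 / 1321 ≈ 1.453; 4 = 1664 / 1240 ≈ 1.342.
|Δ from 1.500|: 1 0.009; 2 0.211; 3 0.047; 4 0.158.

1, 3, 4, 2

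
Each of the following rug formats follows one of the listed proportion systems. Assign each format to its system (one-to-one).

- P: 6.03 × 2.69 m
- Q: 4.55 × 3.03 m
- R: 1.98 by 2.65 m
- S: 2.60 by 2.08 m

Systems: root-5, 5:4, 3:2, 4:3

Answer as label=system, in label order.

P=root-5, Q=3:2, R=4:3, S=5:4

Ratios: P ≈ 2.242; Q ≈ 1.502; R ≈ 1.338; S ≈ 1.250.
Targets: root-5 ≈ 2.236; 5:4 ≈ 1.250; 3:2 ≈ 1.500; 4:3 ≈ 1.333.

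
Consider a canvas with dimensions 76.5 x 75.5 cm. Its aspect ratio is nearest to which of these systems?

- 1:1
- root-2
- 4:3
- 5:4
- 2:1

76.5/75.5 ≈ 1.013. Nearest candidates are 1:1 (1.000, off by 0.013) and 5:4 (1.250, off by 0.237).

1:1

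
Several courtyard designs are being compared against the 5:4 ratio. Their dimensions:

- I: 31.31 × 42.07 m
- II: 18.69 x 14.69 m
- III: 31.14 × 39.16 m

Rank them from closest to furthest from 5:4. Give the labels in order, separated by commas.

Ratios: I = 42.07 / 31.31 ≈ 1.344; II = 18.69 / 14.69 ≈ 1.272; III = 39.16 / 31.14 ≈ 1.258.
|Δ from 1.250|: I 0.094; II 0.022; III 0.008.

III, II, I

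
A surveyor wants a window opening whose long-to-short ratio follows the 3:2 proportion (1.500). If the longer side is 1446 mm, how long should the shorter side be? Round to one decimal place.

3:2 = 1.50000.
Shorter side = 1446 ÷ 1.50000 ≈ 964.000 → 964.0 mm.

964.0 mm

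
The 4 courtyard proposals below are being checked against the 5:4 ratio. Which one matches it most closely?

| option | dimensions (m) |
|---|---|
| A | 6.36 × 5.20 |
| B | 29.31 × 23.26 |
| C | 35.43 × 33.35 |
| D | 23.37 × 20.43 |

Ratios (long/short): A ≈ 1.223; B ≈ 1.260; C ≈ 1.062; D ≈ 1.144.
5:4 ≈ 1.250; option B is nearest (Δ 0.010).

B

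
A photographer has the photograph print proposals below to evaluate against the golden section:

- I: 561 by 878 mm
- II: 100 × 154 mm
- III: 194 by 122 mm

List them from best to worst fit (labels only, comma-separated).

I: 878/561 ≈ 1.565 → |1.565 − 1.618| = 0.053
II: 154/100 ≈ 1.540 → |1.540 − 1.618| = 0.078
III: 194/122 ≈ 1.590 → |1.590 − 1.618| = 0.028

III, I, II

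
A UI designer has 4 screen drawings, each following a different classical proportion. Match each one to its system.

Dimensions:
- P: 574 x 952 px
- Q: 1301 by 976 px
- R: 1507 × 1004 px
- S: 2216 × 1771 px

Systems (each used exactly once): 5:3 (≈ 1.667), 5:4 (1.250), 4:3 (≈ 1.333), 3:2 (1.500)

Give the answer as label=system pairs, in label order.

P=5:3, Q=4:3, R=3:2, S=5:4

Ratios: P ≈ 1.659; Q ≈ 1.333; R ≈ 1.501; S ≈ 1.251.
Targets: 5:3 ≈ 1.667; 5:4 ≈ 1.250; 4:3 ≈ 1.333; 3:2 ≈ 1.500.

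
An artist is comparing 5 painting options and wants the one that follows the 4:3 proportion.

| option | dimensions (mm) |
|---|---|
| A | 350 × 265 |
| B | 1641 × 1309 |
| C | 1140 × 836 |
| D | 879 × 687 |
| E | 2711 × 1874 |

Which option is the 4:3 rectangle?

A

Target 4:3 ≈ 1.333.
A: 1.321 (Δ0.012)  B: 1.254 (Δ0.079)  C: 1.364 (Δ0.031)  D: 1.279 (Δ0.054)  E: 1.447 (Δ0.114)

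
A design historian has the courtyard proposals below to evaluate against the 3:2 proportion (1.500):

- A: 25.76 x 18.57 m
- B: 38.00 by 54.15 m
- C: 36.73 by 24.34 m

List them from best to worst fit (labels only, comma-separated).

Ratios: A = 25.76 / 18.57 ≈ 1.387; B = 54.15 / 38.00 ≈ 1.425; C = 36.73 / 24.34 ≈ 1.509.
|Δ from 1.500|: A 0.113; B 0.075; C 0.009.

C, B, A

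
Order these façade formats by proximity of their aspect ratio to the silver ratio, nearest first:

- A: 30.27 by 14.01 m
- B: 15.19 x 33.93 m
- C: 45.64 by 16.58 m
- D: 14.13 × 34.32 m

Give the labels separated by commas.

A: 30.27/14.01 ≈ 2.161 → |2.161 − 2.414| = 0.253
B: 33.93/15.19 ≈ 2.234 → |2.234 − 2.414| = 0.180
C: 45.64/16.58 ≈ 2.753 → |2.753 − 2.414| = 0.339
D: 34.32/14.13 ≈ 2.429 → |2.429 − 2.414| = 0.015

D, B, A, C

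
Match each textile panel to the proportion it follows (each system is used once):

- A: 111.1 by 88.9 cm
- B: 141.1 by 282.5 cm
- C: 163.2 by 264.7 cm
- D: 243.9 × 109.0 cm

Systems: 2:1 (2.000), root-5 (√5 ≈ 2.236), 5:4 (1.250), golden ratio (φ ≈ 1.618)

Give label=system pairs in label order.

A = 111.1/88.9 ≈ 1.250 → 5:4 (1.250)
B = 282.5/141.1 ≈ 2.002 → 2:1 (2.000)
C = 264.7/163.2 ≈ 1.622 → golden ratio (1.618)
D = 243.9/109.0 ≈ 2.238 → root-5 (2.236)

A=5:4, B=2:1, C=golden ratio, D=root-5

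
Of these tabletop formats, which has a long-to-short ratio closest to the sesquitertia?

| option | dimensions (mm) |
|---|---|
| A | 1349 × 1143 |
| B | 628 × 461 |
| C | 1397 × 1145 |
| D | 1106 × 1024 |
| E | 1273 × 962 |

E

Ratios (long/short): A ≈ 1.180; B ≈ 1.362; C ≈ 1.220; D ≈ 1.080; E ≈ 1.323.
4:3 ≈ 1.333; option E is nearest (Δ 0.010).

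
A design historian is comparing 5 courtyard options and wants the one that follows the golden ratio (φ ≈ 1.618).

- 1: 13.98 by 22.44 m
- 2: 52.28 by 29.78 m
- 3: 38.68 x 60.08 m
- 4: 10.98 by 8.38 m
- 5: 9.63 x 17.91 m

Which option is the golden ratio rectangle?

Ratios (long/short): 1 ≈ 1.605; 2 ≈ 1.756; 3 ≈ 1.553; 4 ≈ 1.310; 5 ≈ 1.860.
golden ratio ≈ 1.618; option 1 is nearest (Δ 0.013).

1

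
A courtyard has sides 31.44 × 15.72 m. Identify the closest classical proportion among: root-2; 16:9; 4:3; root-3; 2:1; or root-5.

Ratio = 31.44 / 15.72 ≈ 2.000.
Distances: root-2 1.414 (Δ 0.586); 16:9 1.778 (Δ 0.222); 4:3 1.333 (Δ 0.667); root-3 1.732 (Δ 0.268); 2:1 2.000 (Δ 0.000); root-5 2.236 (Δ 0.236).

2:1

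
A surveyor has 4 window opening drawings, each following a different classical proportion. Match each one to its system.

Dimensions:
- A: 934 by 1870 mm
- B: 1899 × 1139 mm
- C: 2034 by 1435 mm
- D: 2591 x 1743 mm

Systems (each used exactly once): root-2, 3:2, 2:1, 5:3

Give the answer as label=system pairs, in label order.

A=2:1, B=5:3, C=root-2, D=3:2

A = 1870/934 ≈ 2.002 → 2:1 (2.000)
B = 1899/1139 ≈ 1.667 → 5:3 (1.667)
C = 2034/1435 ≈ 1.417 → root-2 (1.414)
D = 2591/1743 ≈ 1.487 → 3:2 (1.500)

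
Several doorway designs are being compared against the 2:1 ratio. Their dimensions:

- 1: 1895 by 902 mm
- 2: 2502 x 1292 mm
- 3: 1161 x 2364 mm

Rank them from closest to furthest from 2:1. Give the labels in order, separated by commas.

3, 2, 1

1: 1895/902 ≈ 2.101 → |2.101 − 2.000| = 0.101
2: 2502/1292 ≈ 1.937 → |1.937 − 2.000| = 0.063
3: 2364/1161 ≈ 2.036 → |2.036 − 2.000| = 0.036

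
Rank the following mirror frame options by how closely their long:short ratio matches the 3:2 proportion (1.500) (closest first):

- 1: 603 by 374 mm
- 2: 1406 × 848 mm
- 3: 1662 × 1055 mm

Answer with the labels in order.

3, 1, 2

1: 603/374 ≈ 1.612 → |1.612 − 1.500| = 0.112
2: 1406/848 ≈ 1.658 → |1.658 − 1.500| = 0.158
3: 1662/1055 ≈ 1.575 → |1.575 − 1.500| = 0.075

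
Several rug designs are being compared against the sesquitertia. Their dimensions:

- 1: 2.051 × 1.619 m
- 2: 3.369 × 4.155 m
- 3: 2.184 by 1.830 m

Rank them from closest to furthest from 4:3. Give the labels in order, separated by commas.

Ratios: 1 = 2.051 / 1.619 ≈ 1.267; 2 = 4.155 / 3.369 ≈ 1.233; 3 = 2.184 / 1.830 ≈ 1.193.
|Δ from 1.333|: 1 0.066; 2 0.100; 3 0.140.

1, 2, 3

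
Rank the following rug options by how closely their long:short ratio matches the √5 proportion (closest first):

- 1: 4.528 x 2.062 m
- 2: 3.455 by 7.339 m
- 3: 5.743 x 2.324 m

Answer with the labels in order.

1, 2, 3

1: 4.528/2.062 ≈ 2.196 → |2.196 − 2.236| = 0.040
2: 7.339/3.455 ≈ 2.124 → |2.124 − 2.236| = 0.112
3: 5.743/2.324 ≈ 2.471 → |2.471 − 2.236| = 0.235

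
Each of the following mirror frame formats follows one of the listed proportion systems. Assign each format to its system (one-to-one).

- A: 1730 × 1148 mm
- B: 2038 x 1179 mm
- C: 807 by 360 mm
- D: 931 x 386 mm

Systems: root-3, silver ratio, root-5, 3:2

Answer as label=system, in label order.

A=3:2, B=root-3, C=root-5, D=silver ratio

Ratios: A ≈ 1.507; B ≈ 1.729; C ≈ 2.242; D ≈ 2.412.
Targets: root-3 ≈ 1.732; silver ratio ≈ 2.414; root-5 ≈ 2.236; 3:2 ≈ 1.500.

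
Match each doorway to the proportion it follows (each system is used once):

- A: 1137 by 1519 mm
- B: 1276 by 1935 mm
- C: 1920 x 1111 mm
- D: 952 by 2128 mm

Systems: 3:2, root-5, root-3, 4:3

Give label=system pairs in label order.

A = 1519/1137 ≈ 1.336 → 4:3 (1.333)
B = 1935/1276 ≈ 1.516 → 3:2 (1.500)
C = 1920/1111 ≈ 1.728 → root-3 (1.732)
D = 2128/952 ≈ 2.235 → root-5 (2.236)

A=4:3, B=3:2, C=root-3, D=root-5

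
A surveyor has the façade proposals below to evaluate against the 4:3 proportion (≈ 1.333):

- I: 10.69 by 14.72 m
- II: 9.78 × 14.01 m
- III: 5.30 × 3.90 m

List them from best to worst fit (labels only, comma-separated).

III, I, II

I: 14.72/10.69 ≈ 1.377 → |1.377 − 1.333| = 0.044
II: 14.01/9.78 ≈ 1.433 → |1.433 − 1.333| = 0.100
III: 5.30/3.90 ≈ 1.359 → |1.359 − 1.333| = 0.026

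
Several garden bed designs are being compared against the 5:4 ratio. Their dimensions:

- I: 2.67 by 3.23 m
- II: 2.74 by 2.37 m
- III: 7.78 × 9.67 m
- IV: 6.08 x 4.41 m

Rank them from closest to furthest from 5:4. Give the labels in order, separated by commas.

III, I, II, IV

Ratios: I = 3.23 / 2.67 ≈ 1.210; II = 2.74 / 2.37 ≈ 1.156; III = 9.67 / 7.78 ≈ 1.243; IV = 6.08 / 4.41 ≈ 1.379.
|Δ from 1.250|: I 0.040; II 0.094; III 0.007; IV 0.129.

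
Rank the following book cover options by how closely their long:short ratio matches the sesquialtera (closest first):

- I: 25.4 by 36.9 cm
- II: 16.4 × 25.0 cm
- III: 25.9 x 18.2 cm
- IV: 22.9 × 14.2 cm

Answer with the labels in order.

Ratios: I = 36.9 / 25.4 ≈ 1.453; II = 25.0 / 16.4 ≈ 1.524; III = 25.9 / 18.2 ≈ 1.423; IV = 22.9 / 14.2 ≈ 1.613.
|Δ from 1.500|: I 0.047; II 0.024; III 0.077; IV 0.113.

II, I, III, IV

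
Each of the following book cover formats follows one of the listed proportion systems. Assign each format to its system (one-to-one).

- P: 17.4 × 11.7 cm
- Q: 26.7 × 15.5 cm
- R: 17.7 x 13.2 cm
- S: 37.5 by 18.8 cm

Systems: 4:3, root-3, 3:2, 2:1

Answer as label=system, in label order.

P=3:2, Q=root-3, R=4:3, S=2:1

P = 17.4/11.7 ≈ 1.487 → 3:2 (1.500)
Q = 26.7/15.5 ≈ 1.723 → root-3 (1.732)
R = 17.7/13.2 ≈ 1.341 → 4:3 (1.333)
S = 37.5/18.8 ≈ 1.995 → 2:1 (2.000)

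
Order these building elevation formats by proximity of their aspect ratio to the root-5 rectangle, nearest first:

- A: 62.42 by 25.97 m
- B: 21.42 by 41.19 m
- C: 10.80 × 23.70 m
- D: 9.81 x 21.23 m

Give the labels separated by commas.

C, D, A, B

Ratios: A = 62.42 / 25.97 ≈ 2.404; B = 41.19 / 21.42 ≈ 1.923; C = 23.70 / 10.80 ≈ 2.194; D = 21.23 / 9.81 ≈ 2.164.
|Δ from 2.236|: A 0.168; B 0.313; C 0.042; D 0.072.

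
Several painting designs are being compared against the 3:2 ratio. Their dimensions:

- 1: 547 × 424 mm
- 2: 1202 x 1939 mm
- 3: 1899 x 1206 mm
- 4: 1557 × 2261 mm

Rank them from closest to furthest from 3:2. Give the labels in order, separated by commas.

1: 547/424 ≈ 1.290 → |1.290 − 1.500| = 0.210
2: 1939/1202 ≈ 1.613 → |1.613 − 1.500| = 0.113
3: 1899/1206 ≈ 1.575 → |1.575 − 1.500| = 0.075
4: 2261/1557 ≈ 1.452 → |1.452 − 1.500| = 0.048

4, 3, 2, 1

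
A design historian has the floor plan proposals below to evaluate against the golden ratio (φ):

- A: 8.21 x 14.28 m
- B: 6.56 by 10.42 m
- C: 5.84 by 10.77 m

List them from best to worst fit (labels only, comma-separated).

B, A, C

A: 14.28/8.21 ≈ 1.739 → |1.739 − 1.618| = 0.121
B: 10.42/6.56 ≈ 1.588 → |1.588 − 1.618| = 0.030
C: 10.77/5.84 ≈ 1.844 → |1.844 − 1.618| = 0.226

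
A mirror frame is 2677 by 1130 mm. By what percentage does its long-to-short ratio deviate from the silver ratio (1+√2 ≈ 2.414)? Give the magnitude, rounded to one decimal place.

Ratio = 2677 / 1130 ≈ 2.3690.
Ideal silver ratio ≈ 2.4142. |2.3690 − 2.4142| / 2.4142 ≈ 1.87% → 1.9%.

1.9%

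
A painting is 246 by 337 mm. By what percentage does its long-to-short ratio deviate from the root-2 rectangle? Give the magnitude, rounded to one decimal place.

Ratio = 337 / 246 ≈ 1.3699.
Ideal root-2 ≈ 1.4142. |1.3699 − 1.4142| / 1.4142 ≈ 3.13% → 3.1%.

3.1%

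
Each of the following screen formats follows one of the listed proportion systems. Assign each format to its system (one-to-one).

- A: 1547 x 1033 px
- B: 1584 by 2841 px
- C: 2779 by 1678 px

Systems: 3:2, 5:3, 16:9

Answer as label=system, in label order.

A = 1547/1033 ≈ 1.498 → 3:2 (1.500)
B = 2841/1584 ≈ 1.794 → 16:9 (1.778)
C = 2779/1678 ≈ 1.656 → 5:3 (1.667)

A=3:2, B=16:9, C=5:3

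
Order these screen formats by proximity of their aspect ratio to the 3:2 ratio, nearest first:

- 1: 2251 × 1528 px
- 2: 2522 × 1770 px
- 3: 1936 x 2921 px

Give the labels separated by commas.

Ratios: 1 = 2251 / 1528 ≈ 1.473; 2 = 2522 / 1770 ≈ 1.425; 3 = 2921 / 1936 ≈ 1.509.
|Δ from 1.500|: 1 0.027; 2 0.075; 3 0.009.

3, 1, 2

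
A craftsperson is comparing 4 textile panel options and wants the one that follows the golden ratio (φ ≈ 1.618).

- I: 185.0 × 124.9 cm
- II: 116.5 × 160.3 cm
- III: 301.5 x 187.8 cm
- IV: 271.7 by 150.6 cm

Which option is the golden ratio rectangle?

Ratios (long/short): I ≈ 1.481; II ≈ 1.376; III ≈ 1.605; IV ≈ 1.804.
golden ratio ≈ 1.618; option III is nearest (Δ 0.013).

III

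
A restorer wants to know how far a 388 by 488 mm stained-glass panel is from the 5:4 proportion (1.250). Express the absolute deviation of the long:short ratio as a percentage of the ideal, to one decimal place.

Ratio = 488 / 388 ≈ 1.2577.
Ideal 5:4 = 1.2500. |1.2577 − 1.2500| / 1.2500 ≈ 0.62% → 0.6%.

0.6%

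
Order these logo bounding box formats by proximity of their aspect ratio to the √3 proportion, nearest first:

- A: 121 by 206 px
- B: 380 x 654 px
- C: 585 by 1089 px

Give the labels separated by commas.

B, A, C

Ratios: A = 206 / 121 ≈ 1.702; B = 654 / 380 ≈ 1.721; C = 1089 / 585 ≈ 1.862.
|Δ from 1.732|: A 0.030; B 0.011; C 0.130.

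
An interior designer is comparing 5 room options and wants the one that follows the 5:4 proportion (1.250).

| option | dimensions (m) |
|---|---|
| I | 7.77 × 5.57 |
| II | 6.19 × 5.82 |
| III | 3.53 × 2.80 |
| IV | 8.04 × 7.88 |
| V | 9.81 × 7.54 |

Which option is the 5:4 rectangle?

Ratios (long/short): I ≈ 1.395; II ≈ 1.064; III ≈ 1.261; IV ≈ 1.020; V ≈ 1.301.
5:4 ≈ 1.250; option III is nearest (Δ 0.011).

III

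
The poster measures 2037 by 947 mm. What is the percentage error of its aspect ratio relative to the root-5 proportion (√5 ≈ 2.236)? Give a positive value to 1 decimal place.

Ratio = 2037 / 947 ≈ 2.1510.
Ideal root-5 ≈ 2.2361. |2.1510 − 2.2361| / 2.2361 ≈ 3.81% → 3.8%.

3.8%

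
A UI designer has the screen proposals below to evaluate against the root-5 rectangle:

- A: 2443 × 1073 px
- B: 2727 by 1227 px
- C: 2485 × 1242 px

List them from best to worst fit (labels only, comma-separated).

A: 2443/1073 ≈ 2.277 → |2.277 − 2.236| = 0.041
B: 2727/1227 ≈ 2.222 → |2.222 − 2.236| = 0.014
C: 2485/1242 ≈ 2.001 → |2.001 − 2.236| = 0.235

B, A, C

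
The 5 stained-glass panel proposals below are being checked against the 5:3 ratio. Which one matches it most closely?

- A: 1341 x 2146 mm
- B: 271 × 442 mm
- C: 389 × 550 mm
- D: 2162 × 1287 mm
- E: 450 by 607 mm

D

Ratios (long/short): A ≈ 1.600; B ≈ 1.631; C ≈ 1.414; D ≈ 1.680; E ≈ 1.349.
5:3 ≈ 1.667; option D is nearest (Δ 0.013).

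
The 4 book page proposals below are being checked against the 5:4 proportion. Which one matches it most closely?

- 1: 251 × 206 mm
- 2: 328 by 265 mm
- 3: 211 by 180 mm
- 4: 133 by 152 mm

Ratios (long/short): 1 ≈ 1.218; 2 ≈ 1.238; 3 ≈ 1.172; 4 ≈ 1.143.
5:4 ≈ 1.250; option 2 is nearest (Δ 0.012).

2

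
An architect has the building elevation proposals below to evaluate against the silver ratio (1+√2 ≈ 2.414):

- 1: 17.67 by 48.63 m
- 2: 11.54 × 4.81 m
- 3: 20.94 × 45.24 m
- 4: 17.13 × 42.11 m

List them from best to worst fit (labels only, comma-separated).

1: 48.63/17.67 ≈ 2.752 → |2.752 − 2.414| = 0.338
2: 11.54/4.81 ≈ 2.399 → |2.399 − 2.414| = 0.015
3: 45.24/20.94 ≈ 2.160 → |2.160 − 2.414| = 0.254
4: 42.11/17.13 ≈ 2.458 → |2.458 − 2.414| = 0.044

2, 4, 3, 1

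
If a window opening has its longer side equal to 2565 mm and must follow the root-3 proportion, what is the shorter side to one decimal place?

root-3 ≈ 1.73205.
Shorter side = 2565 ÷ 1.73205 ≈ 1480.904 → 1480.9 mm.

1480.9 mm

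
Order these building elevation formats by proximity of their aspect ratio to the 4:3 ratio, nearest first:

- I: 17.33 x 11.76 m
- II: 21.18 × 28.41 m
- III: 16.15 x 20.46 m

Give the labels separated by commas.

II, III, I

I: 17.33/11.76 ≈ 1.474 → |1.474 − 1.333| = 0.141
II: 28.41/21.18 ≈ 1.341 → |1.341 − 1.333| = 0.008
III: 20.46/16.15 ≈ 1.267 → |1.267 − 1.333| = 0.066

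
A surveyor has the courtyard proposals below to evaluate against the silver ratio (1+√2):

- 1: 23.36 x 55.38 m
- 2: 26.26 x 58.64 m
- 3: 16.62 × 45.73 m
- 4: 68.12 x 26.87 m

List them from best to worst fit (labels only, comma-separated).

1, 4, 2, 3

1: 55.38/23.36 ≈ 2.371 → |2.371 − 2.414| = 0.043
2: 58.64/26.26 ≈ 2.233 → |2.233 − 2.414| = 0.181
3: 45.73/16.62 ≈ 2.752 → |2.752 − 2.414| = 0.338
4: 68.12/26.87 ≈ 2.535 → |2.535 − 2.414| = 0.121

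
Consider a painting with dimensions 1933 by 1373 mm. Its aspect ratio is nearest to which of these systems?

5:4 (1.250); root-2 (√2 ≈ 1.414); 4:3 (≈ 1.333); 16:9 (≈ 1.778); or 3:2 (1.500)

root-2

1933/1373 ≈ 1.408. Nearest candidates are root-2 (1.414, off by 0.006) and 4:3 (1.333, off by 0.075).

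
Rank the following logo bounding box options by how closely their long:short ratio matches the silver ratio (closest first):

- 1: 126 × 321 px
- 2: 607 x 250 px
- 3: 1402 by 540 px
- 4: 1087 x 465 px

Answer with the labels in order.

Ratios: 1 = 321 / 126 ≈ 2.548; 2 = 607 / 250 ≈ 2.428; 3 = 1402 / 540 ≈ 2.596; 4 = 1087 / 465 ≈ 2.338.
|Δ from 2.414|: 1 0.134; 2 0.014; 3 0.182; 4 0.076.

2, 4, 1, 3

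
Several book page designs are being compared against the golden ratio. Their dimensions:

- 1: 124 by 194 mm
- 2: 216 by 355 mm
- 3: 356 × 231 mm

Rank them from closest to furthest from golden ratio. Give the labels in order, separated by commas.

Ratios: 1 = 194 / 124 ≈ 1.565; 2 = 355 / 216 ≈ 1.644; 3 = 356 / 231 ≈ 1.541.
|Δ from 1.618|: 1 0.053; 2 0.026; 3 0.077.

2, 1, 3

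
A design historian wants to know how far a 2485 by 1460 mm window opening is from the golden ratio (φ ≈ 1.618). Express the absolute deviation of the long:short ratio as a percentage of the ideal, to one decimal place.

5.2%

Ratio = 2485 / 1460 ≈ 1.7021.
Ideal golden ratio ≈ 1.6180. |1.7021 − 1.6180| / 1.6180 ≈ 5.20% → 5.2%.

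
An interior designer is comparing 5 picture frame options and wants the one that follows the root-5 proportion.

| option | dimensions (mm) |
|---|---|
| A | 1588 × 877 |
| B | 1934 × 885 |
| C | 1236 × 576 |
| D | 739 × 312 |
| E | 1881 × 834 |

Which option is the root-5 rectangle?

E

Ratios (long/short): A ≈ 1.811; B ≈ 2.185; C ≈ 2.146; D ≈ 2.369; E ≈ 2.255.
root-5 ≈ 2.236; option E is nearest (Δ 0.019).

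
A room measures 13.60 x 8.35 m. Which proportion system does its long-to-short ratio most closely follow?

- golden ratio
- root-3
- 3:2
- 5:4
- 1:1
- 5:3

Ratio = 13.60 / 8.35 ≈ 1.629.
Distances: golden ratio 1.618 (Δ 0.011); root-3 1.732 (Δ 0.103); 3:2 1.500 (Δ 0.129); 5:4 1.250 (Δ 0.379); 1:1 1.000 (Δ 0.629); 5:3 1.667 (Δ 0.038).

golden ratio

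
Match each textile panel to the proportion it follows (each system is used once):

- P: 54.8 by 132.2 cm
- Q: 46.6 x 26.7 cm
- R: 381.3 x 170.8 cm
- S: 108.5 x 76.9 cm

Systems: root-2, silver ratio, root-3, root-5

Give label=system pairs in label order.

P=silver ratio, Q=root-3, R=root-5, S=root-2

P = 132.2/54.8 ≈ 2.412 → silver ratio (2.414)
Q = 46.6/26.7 ≈ 1.745 → root-3 (1.732)
R = 381.3/170.8 ≈ 2.232 → root-5 (2.236)
S = 108.5/76.9 ≈ 1.411 → root-2 (1.414)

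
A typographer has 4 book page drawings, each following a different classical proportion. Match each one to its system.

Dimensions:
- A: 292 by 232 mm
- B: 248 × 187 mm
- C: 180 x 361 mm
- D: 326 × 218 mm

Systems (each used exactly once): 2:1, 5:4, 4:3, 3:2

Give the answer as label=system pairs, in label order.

Ratios: A ≈ 1.259; B ≈ 1.326; C ≈ 2.006; D ≈ 1.495.
Targets: 2:1 ≈ 2.000; 5:4 ≈ 1.250; 4:3 ≈ 1.333; 3:2 ≈ 1.500.

A=5:4, B=4:3, C=2:1, D=3:2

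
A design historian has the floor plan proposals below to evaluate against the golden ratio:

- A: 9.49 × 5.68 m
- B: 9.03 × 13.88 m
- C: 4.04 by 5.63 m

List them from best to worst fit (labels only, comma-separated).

Ratios: A = 9.49 / 5.68 ≈ 1.671; B = 13.88 / 9.03 ≈ 1.537; C = 5.63 / 4.04 ≈ 1.394.
|Δ from 1.618|: A 0.053; B 0.081; C 0.224.

A, B, C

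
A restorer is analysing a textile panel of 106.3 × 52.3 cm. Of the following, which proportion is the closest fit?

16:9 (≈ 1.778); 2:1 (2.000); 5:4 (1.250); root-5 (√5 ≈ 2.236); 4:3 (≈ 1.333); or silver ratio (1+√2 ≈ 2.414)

2:1

Ratio = 106.3 / 52.3 ≈ 2.033.
Distances: 16:9 1.778 (Δ 0.255); 2:1 2.000 (Δ 0.033); 5:4 1.250 (Δ 0.783); root-5 2.236 (Δ 0.203); 4:3 1.333 (Δ 0.700); silver ratio 2.414 (Δ 0.381).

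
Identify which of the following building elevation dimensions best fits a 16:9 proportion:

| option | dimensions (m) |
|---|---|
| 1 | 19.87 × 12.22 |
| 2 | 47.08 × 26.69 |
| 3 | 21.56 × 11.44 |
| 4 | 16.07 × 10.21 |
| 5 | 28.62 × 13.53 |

2

Target 16:9 ≈ 1.778.
1: 1.626 (Δ0.152)  2: 1.764 (Δ0.014)  3: 1.885 (Δ0.107)  4: 1.574 (Δ0.204)  5: 2.115 (Δ0.337)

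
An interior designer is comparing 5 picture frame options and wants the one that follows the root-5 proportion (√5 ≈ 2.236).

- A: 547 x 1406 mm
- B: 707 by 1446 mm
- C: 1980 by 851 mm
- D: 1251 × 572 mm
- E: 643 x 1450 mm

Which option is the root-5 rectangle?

E

Ratios (long/short): A ≈ 2.570; B ≈ 2.045; C ≈ 2.327; D ≈ 2.187; E ≈ 2.255.
root-5 ≈ 2.236; option E is nearest (Δ 0.019).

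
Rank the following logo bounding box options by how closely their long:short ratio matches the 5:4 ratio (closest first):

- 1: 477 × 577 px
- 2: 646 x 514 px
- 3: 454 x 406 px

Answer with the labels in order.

Ratios: 1 = 577 / 477 ≈ 1.210; 2 = 646 / 514 ≈ 1.257; 3 = 454 / 406 ≈ 1.118.
|Δ from 1.250|: 1 0.040; 2 0.007; 3 0.132.

2, 1, 3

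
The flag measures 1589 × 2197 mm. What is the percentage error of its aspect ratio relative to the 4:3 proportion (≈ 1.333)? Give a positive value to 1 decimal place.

3.7%

Ratio = 2197 / 1589 ≈ 1.3826.
Ideal 4:3 ≈ 1.3333. |1.3826 − 1.3333| / 1.3333 ≈ 3.70% → 3.7%.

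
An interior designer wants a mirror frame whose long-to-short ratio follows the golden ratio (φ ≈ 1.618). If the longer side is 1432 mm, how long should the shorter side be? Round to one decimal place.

885.0 mm

golden ratio ≈ 1.61803.
Shorter side = 1432 ÷ 1.61803 ≈ 885.027 → 885.0 mm.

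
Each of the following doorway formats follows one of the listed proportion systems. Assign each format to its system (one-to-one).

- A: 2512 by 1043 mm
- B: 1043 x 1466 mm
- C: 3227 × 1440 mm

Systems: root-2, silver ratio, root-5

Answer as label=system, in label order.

Ratios: A ≈ 2.408; B ≈ 1.406; C ≈ 2.241.
Targets: root-2 ≈ 1.414; silver ratio ≈ 2.414; root-5 ≈ 2.236.

A=silver ratio, B=root-2, C=root-5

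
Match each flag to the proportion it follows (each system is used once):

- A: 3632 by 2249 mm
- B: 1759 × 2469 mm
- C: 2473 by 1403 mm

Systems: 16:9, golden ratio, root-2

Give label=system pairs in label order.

A=golden ratio, B=root-2, C=16:9

Ratios: A ≈ 1.615; B ≈ 1.404; C ≈ 1.763.
Targets: 16:9 ≈ 1.778; golden ratio ≈ 1.618; root-2 ≈ 1.414.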